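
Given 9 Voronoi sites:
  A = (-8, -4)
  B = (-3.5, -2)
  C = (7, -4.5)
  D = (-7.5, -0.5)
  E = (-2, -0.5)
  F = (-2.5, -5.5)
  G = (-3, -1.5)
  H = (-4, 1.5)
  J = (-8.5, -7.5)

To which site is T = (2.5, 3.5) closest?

Squared Euclidean distances:
|TA|² = (2.5−(-8))² + (3.5−(-4))² = 110.25 + 56.25 = 166.5
|TB|² = (2.5−(-3.5))² + (3.5−(-2))² = 36 + 30.25 = 66.25
|TC|² = (2.5−7)² + (3.5−(-4.5))² = 20.25 + 64 = 84.25
|TD|² = (2.5−(-7.5))² + (3.5−(-0.5))² = 100 + 16 = 116
|TE|² = (2.5−(-2))² + (3.5−(-0.5))² = 20.25 + 16 = 36.25
|TF|² = (2.5−(-2.5))² + (3.5−(-5.5))² = 25 + 81 = 106
|TG|² = (2.5−(-3))² + (3.5−(-1.5))² = 30.25 + 25 = 55.25
|TH|² = (2.5−(-4))² + (3.5−1.5)² = 42.25 + 4 = 46.25
|TJ|² = (2.5−(-8.5))² + (3.5−(-7.5))² = 121 + 121 = 242
E is nearest.

E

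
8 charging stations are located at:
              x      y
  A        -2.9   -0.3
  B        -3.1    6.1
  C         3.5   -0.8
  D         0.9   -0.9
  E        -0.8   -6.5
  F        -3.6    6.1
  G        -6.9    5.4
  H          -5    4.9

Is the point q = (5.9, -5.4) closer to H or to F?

Compare squared distances:
|qH|² = (5.9−(-5))² + (-5.4−4.9)² = 118.81 + 106.09 = 224.9
|qF|² = (5.9−(-3.6))² + (-5.4−6.1)² = 90.25 + 132.25 = 222.5
224.9 > 222.5, so F is closer.

F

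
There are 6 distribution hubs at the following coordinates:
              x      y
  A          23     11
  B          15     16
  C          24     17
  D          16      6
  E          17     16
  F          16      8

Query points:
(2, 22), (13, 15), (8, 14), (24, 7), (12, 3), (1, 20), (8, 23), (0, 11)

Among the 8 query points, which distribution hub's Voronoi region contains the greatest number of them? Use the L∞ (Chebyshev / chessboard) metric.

(2, 22) — d to each: A:21, B:13, C:22, D:16, E:15, F:14 → nearest is B
(13, 15) — d to each: A:10, B:2, C:11, D:9, E:4, F:7 → nearest is B
(8, 14) — d to each: A:15, B:7, C:16, D:8, E:9, F:8 → nearest is B
(24, 7) — d to each: A:4, B:9, C:10, D:8, E:9, F:8 → nearest is A
(12, 3) — d to each: A:11, B:13, C:14, D:4, E:13, F:5 → nearest is D
(1, 20) — d to each: A:22, B:14, C:23, D:15, E:16, F:15 → nearest is B
(8, 23) — d to each: A:15, B:7, C:16, D:17, E:9, F:15 → nearest is B
(0, 11) — d to each: A:23, B:15, C:24, D:16, E:17, F:16 → nearest is B
Tally — A:1, B:6, D:1. B captures the most (6).

B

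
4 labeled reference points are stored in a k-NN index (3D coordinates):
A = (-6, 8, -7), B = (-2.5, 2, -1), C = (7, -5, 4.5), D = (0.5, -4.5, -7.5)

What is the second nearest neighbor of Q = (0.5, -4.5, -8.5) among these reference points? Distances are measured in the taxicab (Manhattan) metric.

d(Q,A) = |0.5−(-6)| + |-4.5−8| + |-8.5−(-7)| = 6.5 + 12.5 + 1.5 = 20.5
d(Q,B) = |0.5−(-2.5)| + |-4.5−2| + |-8.5−(-1)| = 3 + 6.5 + 7.5 = 17
d(Q,C) = |0.5−7| + |-4.5−(-5)| + |-8.5−4.5| = 6.5 + 0.5 + 13 = 20
d(Q,D) = |0.5−0.5| + |-4.5−(-4.5)| + |-8.5−(-7.5)| = 0 + 0 + 1 = 1
Sorted ascending: D, B, C, … — the second-nearest is B.

B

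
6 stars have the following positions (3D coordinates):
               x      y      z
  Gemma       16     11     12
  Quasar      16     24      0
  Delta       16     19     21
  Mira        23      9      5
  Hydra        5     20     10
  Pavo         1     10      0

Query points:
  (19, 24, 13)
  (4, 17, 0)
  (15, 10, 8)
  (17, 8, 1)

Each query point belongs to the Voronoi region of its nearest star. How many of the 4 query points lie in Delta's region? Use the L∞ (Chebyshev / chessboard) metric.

(19, 24, 13) — d to each: Gemma:13, Quasar:13, Delta:8, Mira:15, Hydra:14, Pavo:18 → nearest is Delta
(4, 17, 0) — d to each: Gemma:12, Quasar:12, Delta:21, Mira:19, Hydra:10, Pavo:7 → nearest is Pavo
(15, 10, 8) — d to each: Gemma:4, Quasar:14, Delta:13, Mira:8, Hydra:10, Pavo:14 → nearest is Gemma
(17, 8, 1) — d to each: Gemma:11, Quasar:16, Delta:20, Mira:6, Hydra:12, Pavo:16 → nearest is Mira
1 of the 4 points has Delta as nearest.

1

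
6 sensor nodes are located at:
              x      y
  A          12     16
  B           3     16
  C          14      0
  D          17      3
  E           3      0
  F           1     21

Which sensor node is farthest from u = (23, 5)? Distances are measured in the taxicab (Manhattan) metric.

F

d(u,A) = 11 + 11 = 22
d(u,B) = 20 + 11 = 31
d(u,C) = 9 + 5 = 14
d(u,D) = 6 + 2 = 8
d(u,E) = 20 + 5 = 25
d(u,F) = 22 + 16 = 38
The largest is to F.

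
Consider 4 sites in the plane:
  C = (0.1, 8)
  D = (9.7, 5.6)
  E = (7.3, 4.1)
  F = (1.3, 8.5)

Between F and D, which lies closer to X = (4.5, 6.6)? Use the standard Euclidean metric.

F

Compare squared distances:
|XF|² = (4.5−1.3)² + (6.6−8.5)² = 10.24 + 3.61 = 13.85
|XD|² = (4.5−9.7)² + (6.6−5.6)² = 27.04 + 1 = 28.04
13.85 < 28.04, so F is closer.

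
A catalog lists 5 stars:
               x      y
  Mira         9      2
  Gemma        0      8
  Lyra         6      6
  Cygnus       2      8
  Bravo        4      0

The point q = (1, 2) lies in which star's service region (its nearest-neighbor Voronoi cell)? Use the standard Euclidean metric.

Since √ is increasing, it suffices to compare squared distances:
d²(q, Mira) = (1−9)² + (2−2)² = 64 + 0 = 64
d²(q, Gemma) = (1−0)² + (2−8)² = 1 + 36 = 37
d²(q, Lyra) = (1−6)² + (2−6)² = 25 + 16 = 41
d²(q, Cygnus) = (1−2)² + (2−8)² = 1 + 36 = 37
d²(q, Bravo) = (1−4)² + (2−0)² = 9 + 4 = 13
The smallest is to Bravo, so q lies in the Voronoi region of Bravo.

Bravo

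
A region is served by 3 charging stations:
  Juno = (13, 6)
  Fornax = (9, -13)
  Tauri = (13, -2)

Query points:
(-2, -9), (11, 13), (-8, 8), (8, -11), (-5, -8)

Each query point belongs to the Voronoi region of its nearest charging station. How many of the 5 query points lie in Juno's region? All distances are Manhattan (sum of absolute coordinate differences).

(-2, -9) — d to each: Juno:30, Fornax:15, Tauri:22 → nearest is Fornax
(11, 13) — d to each: Juno:9, Fornax:28, Tauri:17 → nearest is Juno
(-8, 8) — d to each: Juno:23, Fornax:38, Tauri:31 → nearest is Juno
(8, -11) — d to each: Juno:22, Fornax:3, Tauri:14 → nearest is Fornax
(-5, -8) — d to each: Juno:32, Fornax:19, Tauri:24 → nearest is Fornax
2 of the 5 points have Juno as nearest.

2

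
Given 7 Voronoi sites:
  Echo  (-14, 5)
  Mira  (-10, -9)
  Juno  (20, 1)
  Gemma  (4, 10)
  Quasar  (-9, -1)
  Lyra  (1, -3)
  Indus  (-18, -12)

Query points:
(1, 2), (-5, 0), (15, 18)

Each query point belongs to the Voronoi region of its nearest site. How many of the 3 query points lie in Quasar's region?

1

(1, 2) — d² to each: Echo:234, Mira:242, Juno:362, Gemma:73, Quasar:109, Lyra:25, Indus:557 → nearest is Lyra
(-5, 0) — d² to each: Echo:106, Mira:106, Juno:626, Gemma:181, Quasar:17, Lyra:45, Indus:313 → nearest is Quasar
(15, 18) — d² to each: Echo:1010, Mira:1354, Juno:314, Gemma:185, Quasar:937, Lyra:637, Indus:1989 → nearest is Gemma
1 of the 3 points has Quasar as nearest.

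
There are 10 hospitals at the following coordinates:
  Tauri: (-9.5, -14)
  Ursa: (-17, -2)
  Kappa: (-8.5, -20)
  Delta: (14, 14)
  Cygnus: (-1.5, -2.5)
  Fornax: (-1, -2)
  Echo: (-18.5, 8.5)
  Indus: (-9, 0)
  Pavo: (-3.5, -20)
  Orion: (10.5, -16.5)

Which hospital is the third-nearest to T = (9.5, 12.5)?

Cygnus

Compare squared distances (the ordering matches that of the actual distances):
d²(T, Tauri) = 361 + 702.25 = 1063.25
d²(T, Ursa) = 702.25 + 210.25 = 912.5
d²(T, Kappa) = 324 + 1056.25 = 1380.25
d²(T, Delta) = 20.25 + 2.25 = 22.5
d²(T, Cygnus) = 121 + 225 = 346
d²(T, Fornax) = 110.25 + 210.25 = 320.5
d²(T, Echo) = 784 + 16 = 800
d²(T, Indus) = 342.25 + 156.25 = 498.5
d²(T, Pavo) = 169 + 1056.25 = 1225.25
d²(T, Orion) = 1 + 841 = 842
Sorted ascending: Delta, Fornax, Cygnus, Indus, … — the third-nearest is Cygnus.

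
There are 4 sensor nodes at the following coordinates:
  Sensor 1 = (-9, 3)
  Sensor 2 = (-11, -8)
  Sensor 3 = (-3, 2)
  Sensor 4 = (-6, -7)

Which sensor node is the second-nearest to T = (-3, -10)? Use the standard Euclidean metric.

Compare squared distances (the ordering matches that of the actual distances):
d²(T, Sensor 1) = (-3−(-9))² + (-10−3)² = 36 + 169 = 205
d²(T, Sensor 2) = (-3−(-11))² + (-10−(-8))² = 64 + 4 = 68
d²(T, Sensor 3) = (-3−(-3))² + (-10−2)² = 0 + 144 = 144
d²(T, Sensor 4) = (-3−(-6))² + (-10−(-7))² = 9 + 9 = 18
Sorted ascending: Sensor 4, Sensor 2, Sensor 3, … — the second-nearest is Sensor 2.

Sensor 2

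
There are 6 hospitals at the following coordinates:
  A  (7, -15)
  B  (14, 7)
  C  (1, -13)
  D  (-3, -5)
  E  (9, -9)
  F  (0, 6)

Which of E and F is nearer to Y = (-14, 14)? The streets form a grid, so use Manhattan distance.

F

d(Y,E) = |-14−9| + |14−(-9)| = 23 + 23 = 46
d(Y,F) = |-14−0| + |14−6| = 14 + 8 = 22
46 > 22, so F is closer.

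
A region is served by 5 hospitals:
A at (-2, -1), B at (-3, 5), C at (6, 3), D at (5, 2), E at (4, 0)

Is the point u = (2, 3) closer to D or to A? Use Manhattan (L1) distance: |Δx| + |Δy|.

d(u,D) = |2−5| + |3−2| = 3 + 1 = 4
d(u,A) = |2−(-2)| + |3−(-1)| = 4 + 4 = 8
4 < 8, so D is closer.

D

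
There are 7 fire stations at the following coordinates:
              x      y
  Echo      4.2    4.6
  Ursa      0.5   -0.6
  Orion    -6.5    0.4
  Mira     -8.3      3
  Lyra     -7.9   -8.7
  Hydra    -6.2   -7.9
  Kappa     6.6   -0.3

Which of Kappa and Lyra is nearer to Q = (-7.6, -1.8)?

Compare squared distances:
d²(Q, Kappa) = (-7.6−6.6)² + (-1.8−(-0.3))² = 201.64 + 2.25 = 203.89
d²(Q, Lyra) = (-7.6−(-7.9))² + (-1.8−(-8.7))² = 0.09 + 47.61 = 47.7
203.89 > 47.7, so Lyra is closer.

Lyra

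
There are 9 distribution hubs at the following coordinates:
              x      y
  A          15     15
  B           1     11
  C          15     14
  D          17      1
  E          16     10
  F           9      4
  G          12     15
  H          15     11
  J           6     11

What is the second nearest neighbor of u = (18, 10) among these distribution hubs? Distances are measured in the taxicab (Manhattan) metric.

H

d(u,A) = 3 + 5 = 8
d(u,B) = 17 + 1 = 18
d(u,C) = 3 + 4 = 7
d(u,D) = 1 + 9 = 10
d(u,E) = 2 + 0 = 2
d(u,F) = 9 + 6 = 15
d(u,G) = 6 + 5 = 11
d(u,H) = 3 + 1 = 4
d(u,J) = 12 + 1 = 13
Sorted ascending: E, H, C, … — the second-nearest is H.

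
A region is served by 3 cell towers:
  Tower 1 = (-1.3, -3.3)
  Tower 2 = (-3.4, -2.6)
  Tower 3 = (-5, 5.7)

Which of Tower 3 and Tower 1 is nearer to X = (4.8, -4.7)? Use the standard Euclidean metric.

Compare squared distances:
d²(X, Tower 3) = (4.8−(-5))² + (-4.7−5.7)² = 96.04 + 108.16 = 204.2
d²(X, Tower 1) = (4.8−(-1.3))² + (-4.7−(-3.3))² = 37.21 + 1.96 = 39.17
204.2 > 39.17, so Tower 1 is closer.

Tower 1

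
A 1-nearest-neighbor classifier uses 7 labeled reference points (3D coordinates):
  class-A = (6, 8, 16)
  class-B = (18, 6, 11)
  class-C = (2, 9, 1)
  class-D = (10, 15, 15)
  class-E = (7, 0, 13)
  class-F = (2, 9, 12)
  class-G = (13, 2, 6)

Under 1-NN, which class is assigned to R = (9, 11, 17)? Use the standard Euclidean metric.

Since √ is increasing, it suffices to compare squared distances:
d²(R, class-A) = (9−6)² + (11−8)² + (17−16)² = 9 + 9 + 1 = 19
d²(R, class-B) = (9−18)² + (11−6)² + (17−11)² = 81 + 25 + 36 = 142
d²(R, class-C) = (9−2)² + (11−9)² + (17−1)² = 49 + 4 + 256 = 309
d²(R, class-D) = (9−10)² + (11−15)² + (17−15)² = 1 + 16 + 4 = 21
d²(R, class-E) = (9−7)² + (11−0)² + (17−13)² = 4 + 121 + 16 = 141
d²(R, class-F) = (9−2)² + (11−9)² + (17−12)² = 49 + 4 + 25 = 78
d²(R, class-G) = (9−13)² + (11−2)² + (17−6)² = 16 + 81 + 121 = 218
The smallest is to class-A, so R lies in the Voronoi region of class-A.

class-A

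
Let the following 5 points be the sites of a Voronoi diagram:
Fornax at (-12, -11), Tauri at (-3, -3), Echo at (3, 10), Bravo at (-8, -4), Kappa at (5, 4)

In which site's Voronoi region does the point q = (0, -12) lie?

Since √ is increasing, it suffices to compare squared distances:
d²(q, Fornax) = (0−(-12))² + (-12−(-11))² = 144 + 1 = 145
d²(q, Tauri) = (0−(-3))² + (-12−(-3))² = 9 + 81 = 90
d²(q, Echo) = (0−3)² + (-12−10)² = 9 + 484 = 493
d²(q, Bravo) = (0−(-8))² + (-12−(-4))² = 64 + 64 = 128
d²(q, Kappa) = (0−5)² + (-12−4)² = 25 + 256 = 281
The smallest is to Tauri, so q lies in the Voronoi region of Tauri.

Tauri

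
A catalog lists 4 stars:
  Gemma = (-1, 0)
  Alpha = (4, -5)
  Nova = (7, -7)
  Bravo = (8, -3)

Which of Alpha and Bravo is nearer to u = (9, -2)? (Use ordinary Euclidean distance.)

Bravo

Compare squared distances:
d²(u, Alpha) = (9−4)² + (-2−(-5))² = 25 + 9 = 34
d²(u, Bravo) = (9−8)² + (-2−(-3))² = 1 + 1 = 2
34 > 2, so Bravo is closer.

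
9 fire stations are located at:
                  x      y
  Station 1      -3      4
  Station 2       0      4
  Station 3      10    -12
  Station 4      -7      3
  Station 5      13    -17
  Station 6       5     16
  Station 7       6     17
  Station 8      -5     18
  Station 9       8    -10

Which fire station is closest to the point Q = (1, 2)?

Station 2

Squared Euclidean distances:
d²(Q, Station 1) = 16 + 4 = 20
d²(Q, Station 2) = 1 + 4 = 5
d²(Q, Station 3) = 81 + 196 = 277
d²(Q, Station 4) = 64 + 1 = 65
d²(Q, Station 5) = 144 + 361 = 505
d²(Q, Station 6) = 16 + 196 = 212
d²(Q, Station 7) = 25 + 225 = 250
d²(Q, Station 8) = 36 + 256 = 292
d²(Q, Station 9) = 49 + 144 = 193
Station 2 is nearest.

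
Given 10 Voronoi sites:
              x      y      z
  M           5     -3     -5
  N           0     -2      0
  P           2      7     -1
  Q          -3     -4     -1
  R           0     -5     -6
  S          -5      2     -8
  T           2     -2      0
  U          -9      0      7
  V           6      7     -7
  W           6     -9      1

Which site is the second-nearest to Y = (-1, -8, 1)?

N

Since √ is increasing, it suffices to compare squared distances:
|YM|² = 36 + 25 + 36 = 97
|YN|² = 1 + 36 + 1 = 38
|YP|² = 9 + 225 + 4 = 238
|YQ|² = 4 + 16 + 4 = 24
|YR|² = 1 + 9 + 49 = 59
|YS|² = 16 + 100 + 81 = 197
|YT|² = 9 + 36 + 1 = 46
|YU|² = 64 + 64 + 36 = 164
|YV|² = 49 + 225 + 64 = 338
|YW|² = 49 + 1 + 0 = 50
Sorted ascending: Q, N, T, … — the second-nearest is N.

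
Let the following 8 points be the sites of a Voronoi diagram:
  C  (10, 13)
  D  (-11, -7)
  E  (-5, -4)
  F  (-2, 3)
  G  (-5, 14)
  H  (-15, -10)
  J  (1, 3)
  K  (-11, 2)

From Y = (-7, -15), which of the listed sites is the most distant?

Since √ is increasing, it suffices to compare squared distances:
|YC|² = (-7−10)² + (-15−13)² = 289 + 784 = 1073
|YD|² = (-7−(-11))² + (-15−(-7))² = 16 + 64 = 80
|YE|² = (-7−(-5))² + (-15−(-4))² = 4 + 121 = 125
|YF|² = (-7−(-2))² + (-15−3)² = 25 + 324 = 349
|YG|² = (-7−(-5))² + (-15−14)² = 4 + 841 = 845
|YH|² = (-7−(-15))² + (-15−(-10))² = 64 + 25 = 89
|YJ|² = (-7−1)² + (-15−3)² = 64 + 324 = 388
|YK|² = (-7−(-11))² + (-15−2)² = 16 + 289 = 305
The largest is to C.

C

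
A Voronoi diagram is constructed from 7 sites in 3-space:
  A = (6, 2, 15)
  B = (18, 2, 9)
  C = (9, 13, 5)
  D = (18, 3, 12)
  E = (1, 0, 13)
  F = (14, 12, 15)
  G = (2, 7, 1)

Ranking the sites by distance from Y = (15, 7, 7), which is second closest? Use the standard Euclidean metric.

Compare squared distances (the ordering matches that of the actual distances):
|YA|² = 81 + 25 + 64 = 170
|YB|² = 9 + 25 + 4 = 38
|YC|² = 36 + 36 + 4 = 76
|YD|² = 9 + 16 + 25 = 50
|YE|² = 196 + 49 + 36 = 281
|YF|² = 1 + 25 + 64 = 90
|YG|² = 169 + 0 + 36 = 205
Sorted ascending: B, D, C, … — the second-nearest is D.

D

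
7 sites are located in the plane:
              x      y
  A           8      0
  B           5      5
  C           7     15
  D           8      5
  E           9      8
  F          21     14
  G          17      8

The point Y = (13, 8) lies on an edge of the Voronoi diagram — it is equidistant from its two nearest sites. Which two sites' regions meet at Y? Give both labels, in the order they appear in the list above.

Squared distances from Y to each site:
|YA|² = (13−8)² + (8−0)² = 25 + 64 = 89
|YB|² = (13−5)² + (8−5)² = 64 + 9 = 73
|YC|² = (13−7)² + (8−15)² = 36 + 49 = 85
|YD|² = (13−8)² + (8−5)² = 25 + 9 = 34
|YE|² = (13−9)² + (8−8)² = 16 + 0 = 16
|YF|² = (13−21)² + (8−14)² = 64 + 36 = 100
|YG|² = (13−17)² + (8−8)² = 16 + 0 = 16
Y is equidistant from E and G (both at squared distance 16), and every other site is strictly farther — so Y lies on the E–G Voronoi edge.

E and G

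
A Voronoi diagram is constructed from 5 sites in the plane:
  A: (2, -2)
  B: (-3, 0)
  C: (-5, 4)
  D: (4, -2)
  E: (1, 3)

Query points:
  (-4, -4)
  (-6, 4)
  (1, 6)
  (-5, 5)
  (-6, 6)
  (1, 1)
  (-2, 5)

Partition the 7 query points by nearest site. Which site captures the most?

C

(-4, -4) — d² to each: A:40, B:17, C:65, D:68, E:74 → nearest is B
(-6, 4) — d² to each: A:100, B:25, C:1, D:136, E:50 → nearest is C
(1, 6) — d² to each: A:65, B:52, C:40, D:73, E:9 → nearest is E
(-5, 5) — d² to each: A:98, B:29, C:1, D:130, E:40 → nearest is C
(-6, 6) — d² to each: A:128, B:45, C:5, D:164, E:58 → nearest is C
(1, 1) — d² to each: A:10, B:17, C:45, D:18, E:4 → nearest is E
(-2, 5) — d² to each: A:65, B:26, C:10, D:85, E:13 → nearest is C
Tally — B:1, C:4, E:2. C captures the most (4).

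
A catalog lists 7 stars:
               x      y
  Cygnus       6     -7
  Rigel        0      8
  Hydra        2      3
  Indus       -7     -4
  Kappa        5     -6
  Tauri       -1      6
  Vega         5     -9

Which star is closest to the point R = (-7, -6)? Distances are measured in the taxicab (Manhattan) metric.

Indus

d(R, Cygnus) = |-7−6| + |-6−(-7)| = 13 + 1 = 14
d(R, Rigel) = |-7−0| + |-6−8| = 7 + 14 = 21
d(R, Hydra) = |-7−2| + |-6−3| = 9 + 9 = 18
d(R, Indus) = |-7−(-7)| + |-6−(-4)| = 0 + 2 = 2
d(R, Kappa) = |-7−5| + |-6−(-6)| = 12 + 0 = 12
d(R, Tauri) = |-7−(-1)| + |-6−6| = 6 + 12 = 18
d(R, Vega) = |-7−5| + |-6−(-9)| = 12 + 3 = 15
The smallest is to Indus, so R lies in the Voronoi region of Indus.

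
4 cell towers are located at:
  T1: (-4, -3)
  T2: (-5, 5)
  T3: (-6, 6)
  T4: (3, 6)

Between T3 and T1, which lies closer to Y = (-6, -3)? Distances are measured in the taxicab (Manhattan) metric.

T1

d(Y,T3) = |-6−(-6)| + |-3−6| = 0 + 9 = 9
d(Y,T1) = |-6−(-4)| + |-3−(-3)| = 2 + 0 = 2
9 > 2, so T1 is closer.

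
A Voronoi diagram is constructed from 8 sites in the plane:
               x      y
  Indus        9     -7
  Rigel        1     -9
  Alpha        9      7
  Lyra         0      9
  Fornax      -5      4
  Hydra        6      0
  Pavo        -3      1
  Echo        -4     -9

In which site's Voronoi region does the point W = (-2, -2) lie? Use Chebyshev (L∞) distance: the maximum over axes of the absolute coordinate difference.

Pavo

d(W, Indus) = max(11, 5) = 11
d(W, Rigel) = max(3, 7) = 7
d(W, Alpha) = max(11, 9) = 11
d(W, Lyra) = max(2, 11) = 11
d(W, Fornax) = max(3, 6) = 6
d(W, Hydra) = max(8, 2) = 8
d(W, Pavo) = max(1, 3) = 3
d(W, Echo) = max(2, 7) = 7
Pavo is nearest.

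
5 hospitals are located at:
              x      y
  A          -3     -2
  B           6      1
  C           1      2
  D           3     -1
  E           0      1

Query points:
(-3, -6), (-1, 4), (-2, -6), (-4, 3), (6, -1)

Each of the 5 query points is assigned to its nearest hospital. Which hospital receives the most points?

A

(-3, -6) — d² to each: A:16, B:130, C:80, D:61, E:58 → nearest is A
(-1, 4) — d² to each: A:40, B:58, C:8, D:41, E:10 → nearest is C
(-2, -6) — d² to each: A:17, B:113, C:73, D:50, E:53 → nearest is A
(-4, 3) — d² to each: A:26, B:104, C:26, D:65, E:20 → nearest is E
(6, -1) — d² to each: A:82, B:4, C:34, D:9, E:40 → nearest is B
Tally — A:2, B:1, C:1, E:1. A captures the most (2).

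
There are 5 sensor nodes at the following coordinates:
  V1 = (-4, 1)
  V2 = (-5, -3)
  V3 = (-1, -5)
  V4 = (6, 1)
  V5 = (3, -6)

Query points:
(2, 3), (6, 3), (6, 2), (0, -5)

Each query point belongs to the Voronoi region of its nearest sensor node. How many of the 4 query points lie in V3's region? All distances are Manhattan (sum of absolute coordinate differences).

1

(2, 3) — d to each: V1:8, V2:13, V3:11, V4:6, V5:10 → nearest is V4
(6, 3) — d to each: V1:12, V2:17, V3:15, V4:2, V5:12 → nearest is V4
(6, 2) — d to each: V1:11, V2:16, V3:14, V4:1, V5:11 → nearest is V4
(0, -5) — d to each: V1:10, V2:7, V3:1, V4:12, V5:4 → nearest is V3
1 of the 4 points has V3 as nearest.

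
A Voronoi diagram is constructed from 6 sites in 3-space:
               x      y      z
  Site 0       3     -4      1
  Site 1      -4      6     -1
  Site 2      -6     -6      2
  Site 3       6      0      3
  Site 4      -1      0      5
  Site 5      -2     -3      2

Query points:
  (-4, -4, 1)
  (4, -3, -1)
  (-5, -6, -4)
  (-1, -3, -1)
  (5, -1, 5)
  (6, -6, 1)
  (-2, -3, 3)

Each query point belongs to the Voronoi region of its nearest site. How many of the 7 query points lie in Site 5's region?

3

(-4, -4, 1) — d² to each: Site 0:49, Site 1:104, Site 2:9, Site 3:120, Site 4:41, Site 5:6 → nearest is Site 5
(4, -3, -1) — d² to each: Site 0:6, Site 1:145, Site 2:118, Site 3:29, Site 4:70, Site 5:45 → nearest is Site 0
(-5, -6, -4) — d² to each: Site 0:93, Site 1:154, Site 2:37, Site 3:206, Site 4:133, Site 5:54 → nearest is Site 2
(-1, -3, -1) — d² to each: Site 0:21, Site 1:90, Site 2:43, Site 3:74, Site 4:45, Site 5:10 → nearest is Site 5
(5, -1, 5) — d² to each: Site 0:29, Site 1:166, Site 2:155, Site 3:6, Site 4:37, Site 5:62 → nearest is Site 3
(6, -6, 1) — d² to each: Site 0:13, Site 1:248, Site 2:145, Site 3:40, Site 4:101, Site 5:74 → nearest is Site 0
(-2, -3, 3) — d² to each: Site 0:30, Site 1:101, Site 2:26, Site 3:73, Site 4:14, Site 5:1 → nearest is Site 5
3 of the 7 points have Site 5 as nearest.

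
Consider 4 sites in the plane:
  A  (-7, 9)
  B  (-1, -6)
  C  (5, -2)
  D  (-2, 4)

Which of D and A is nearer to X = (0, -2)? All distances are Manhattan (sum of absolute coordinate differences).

d(X,D) = |0−(-2)| + |-2−4| = 2 + 6 = 8
d(X,A) = |0−(-7)| + |-2−9| = 7 + 11 = 18
8 < 18, so D is closer.

D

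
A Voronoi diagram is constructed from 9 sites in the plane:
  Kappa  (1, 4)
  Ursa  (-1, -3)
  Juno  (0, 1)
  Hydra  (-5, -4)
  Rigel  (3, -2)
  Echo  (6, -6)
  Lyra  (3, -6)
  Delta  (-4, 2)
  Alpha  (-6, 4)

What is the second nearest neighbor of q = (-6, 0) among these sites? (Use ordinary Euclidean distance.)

Since √ is increasing, it suffices to compare squared distances:
d²(q, Kappa) = 49 + 16 = 65
d²(q, Ursa) = 25 + 9 = 34
d²(q, Juno) = 36 + 1 = 37
d²(q, Hydra) = 1 + 16 = 17
d²(q, Rigel) = 81 + 4 = 85
d²(q, Echo) = 144 + 36 = 180
d²(q, Lyra) = 81 + 36 = 117
d²(q, Delta) = 4 + 4 = 8
d²(q, Alpha) = 0 + 16 = 16
Sorted ascending: Delta, Alpha, Hydra, … — the second-nearest is Alpha.

Alpha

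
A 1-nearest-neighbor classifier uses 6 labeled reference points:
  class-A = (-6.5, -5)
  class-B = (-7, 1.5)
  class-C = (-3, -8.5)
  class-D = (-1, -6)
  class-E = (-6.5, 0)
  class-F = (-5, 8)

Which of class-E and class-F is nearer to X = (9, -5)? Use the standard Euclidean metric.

Compare squared distances:
d²(X, class-E) = (9−(-6.5))² + (-5−0)² = 240.25 + 25 = 265.25
d²(X, class-F) = (9−(-5))² + (-5−8)² = 196 + 169 = 365
265.25 < 365, so class-E is closer.

class-E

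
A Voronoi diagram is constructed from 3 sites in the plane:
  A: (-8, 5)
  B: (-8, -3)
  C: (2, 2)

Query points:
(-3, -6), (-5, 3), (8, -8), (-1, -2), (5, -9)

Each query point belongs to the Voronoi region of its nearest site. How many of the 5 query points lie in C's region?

3

(-3, -6) — d² to each: A:146, B:34, C:89 → nearest is B
(-5, 3) — d² to each: A:13, B:45, C:50 → nearest is A
(8, -8) — d² to each: A:425, B:281, C:136 → nearest is C
(-1, -2) — d² to each: A:98, B:50, C:25 → nearest is C
(5, -9) — d² to each: A:365, B:205, C:130 → nearest is C
3 of the 5 points have C as nearest.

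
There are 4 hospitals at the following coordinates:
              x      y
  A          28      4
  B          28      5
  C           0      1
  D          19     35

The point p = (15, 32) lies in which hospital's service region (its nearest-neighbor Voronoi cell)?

Squared Euclidean distances:
|pA|² = 169 + 784 = 953
|pB|² = 169 + 729 = 898
|pC|² = 225 + 961 = 1186
|pD|² = 16 + 9 = 25
D is nearest.

D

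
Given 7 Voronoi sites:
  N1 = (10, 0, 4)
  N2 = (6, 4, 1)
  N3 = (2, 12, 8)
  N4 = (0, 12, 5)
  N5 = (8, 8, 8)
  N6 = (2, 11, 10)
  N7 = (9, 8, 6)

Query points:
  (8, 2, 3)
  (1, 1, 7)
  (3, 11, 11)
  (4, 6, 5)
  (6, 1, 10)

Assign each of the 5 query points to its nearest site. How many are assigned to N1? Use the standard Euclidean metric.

(8, 2, 3) — d² to each: N1:9, N2:12, N3:161, N4:168, N5:61, N6:166, N7:46 → nearest is N1
(1, 1, 7) — d² to each: N1:91, N2:70, N3:123, N4:126, N5:99, N6:110, N7:114 → nearest is N2
(3, 11, 11) — d² to each: N1:219, N2:158, N3:11, N4:46, N5:43, N6:2, N7:70 → nearest is N6
(4, 6, 5) — d² to each: N1:73, N2:24, N3:49, N4:52, N5:29, N6:54, N7:30 → nearest is N2
(6, 1, 10) — d² to each: N1:53, N2:90, N3:141, N4:182, N5:57, N6:116, N7:74 → nearest is N1
2 of the 5 points have N1 as nearest.

2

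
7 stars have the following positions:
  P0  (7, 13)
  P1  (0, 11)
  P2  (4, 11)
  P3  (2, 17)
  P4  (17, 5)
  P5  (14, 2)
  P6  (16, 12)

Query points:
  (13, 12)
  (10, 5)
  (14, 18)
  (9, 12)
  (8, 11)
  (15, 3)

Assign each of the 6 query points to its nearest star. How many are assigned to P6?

2

(13, 12) — d² to each: P0:37, P1:170, P2:82, P3:146, P4:65, P5:101, P6:9 → nearest is P6
(10, 5) — d² to each: P0:73, P1:136, P2:72, P3:208, P4:49, P5:25, P6:85 → nearest is P5
(14, 18) — d² to each: P0:74, P1:245, P2:149, P3:145, P4:178, P5:256, P6:40 → nearest is P6
(9, 12) — d² to each: P0:5, P1:82, P2:26, P3:74, P4:113, P5:125, P6:49 → nearest is P0
(8, 11) — d² to each: P0:5, P1:64, P2:16, P3:72, P4:117, P5:117, P6:65 → nearest is P0
(15, 3) — d² to each: P0:164, P1:289, P2:185, P3:365, P4:8, P5:2, P6:82 → nearest is P5
2 of the 6 points have P6 as nearest.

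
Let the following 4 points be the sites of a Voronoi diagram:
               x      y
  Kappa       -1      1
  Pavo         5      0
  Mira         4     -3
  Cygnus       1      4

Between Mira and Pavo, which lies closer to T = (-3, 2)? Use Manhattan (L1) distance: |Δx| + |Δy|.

d(T, Mira) = |-3−4| + |2−(-3)| = 7 + 5 = 12
d(T, Pavo) = |-3−5| + |2−0| = 8 + 2 = 10
12 > 10, so Pavo is closer.

Pavo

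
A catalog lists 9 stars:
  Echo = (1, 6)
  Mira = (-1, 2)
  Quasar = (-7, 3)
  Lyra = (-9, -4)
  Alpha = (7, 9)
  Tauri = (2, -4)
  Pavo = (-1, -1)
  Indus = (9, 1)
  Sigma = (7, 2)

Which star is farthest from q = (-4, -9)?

Alpha

Compare squared distances (the ordering matches that of the actual distances):
d²(q, Echo) = 25 + 225 = 250
d²(q, Mira) = 9 + 121 = 130
d²(q, Quasar) = 9 + 144 = 153
d²(q, Lyra) = 25 + 25 = 50
d²(q, Alpha) = 121 + 324 = 445
d²(q, Tauri) = 36 + 25 = 61
d²(q, Pavo) = 9 + 64 = 73
d²(q, Indus) = 169 + 100 = 269
d²(q, Sigma) = 121 + 121 = 242
The largest is to Alpha.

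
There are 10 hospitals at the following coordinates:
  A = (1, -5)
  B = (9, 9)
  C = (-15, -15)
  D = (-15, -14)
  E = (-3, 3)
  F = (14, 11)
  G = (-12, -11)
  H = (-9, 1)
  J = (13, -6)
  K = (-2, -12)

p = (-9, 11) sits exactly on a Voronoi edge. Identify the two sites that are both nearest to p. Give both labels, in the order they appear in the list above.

E and H

Squared distances from p to each site:
|pA|² = (-9−1)² + (11−(-5))² = 100 + 256 = 356
|pB|² = (-9−9)² + (11−9)² = 324 + 4 = 328
|pC|² = (-9−(-15))² + (11−(-15))² = 36 + 676 = 712
|pD|² = (-9−(-15))² + (11−(-14))² = 36 + 625 = 661
|pE|² = (-9−(-3))² + (11−3)² = 36 + 64 = 100
|pF|² = (-9−14)² + (11−11)² = 529 + 0 = 529
|pG|² = (-9−(-12))² + (11−(-11))² = 9 + 484 = 493
|pH|² = (-9−(-9))² + (11−1)² = 0 + 100 = 100
|pJ|² = (-9−13)² + (11−(-6))² = 484 + 289 = 773
|pK|² = (-9−(-2))² + (11−(-12))² = 49 + 529 = 578
p is equidistant from E and H (both at squared distance 100), and every other site is strictly farther — so p lies on the E–H Voronoi edge.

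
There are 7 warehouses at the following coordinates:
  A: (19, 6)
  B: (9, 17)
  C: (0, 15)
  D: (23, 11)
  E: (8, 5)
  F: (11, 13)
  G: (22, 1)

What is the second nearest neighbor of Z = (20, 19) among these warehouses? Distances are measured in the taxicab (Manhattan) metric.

d(Z,A) = |20−19| + |19−6| = 1 + 13 = 14
d(Z,B) = |20−9| + |19−17| = 11 + 2 = 13
d(Z,C) = |20−0| + |19−15| = 20 + 4 = 24
d(Z,D) = |20−23| + |19−11| = 3 + 8 = 11
d(Z,E) = |20−8| + |19−5| = 12 + 14 = 26
d(Z,F) = |20−11| + |19−13| = 9 + 6 = 15
d(Z,G) = |20−22| + |19−1| = 2 + 18 = 20
Sorted ascending: D, B, A, … — the second-nearest is B.

B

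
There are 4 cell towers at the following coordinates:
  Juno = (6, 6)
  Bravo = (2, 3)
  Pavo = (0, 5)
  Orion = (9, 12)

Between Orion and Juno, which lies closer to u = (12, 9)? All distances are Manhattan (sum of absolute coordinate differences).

Orion

d(u, Orion) = |12−9| + |9−12| = 3 + 3 = 6
d(u, Juno) = |12−6| + |9−6| = 6 + 3 = 9
6 < 9, so Orion is closer.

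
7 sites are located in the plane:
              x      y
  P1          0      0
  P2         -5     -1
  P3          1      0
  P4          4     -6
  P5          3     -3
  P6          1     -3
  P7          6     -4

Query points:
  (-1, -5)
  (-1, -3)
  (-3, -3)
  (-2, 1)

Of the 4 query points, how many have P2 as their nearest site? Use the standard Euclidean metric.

1

(-1, -5) — d² to each: P1:26, P2:32, P3:29, P4:26, P5:20, P6:8, P7:50 → nearest is P6
(-1, -3) — d² to each: P1:10, P2:20, P3:13, P4:34, P5:16, P6:4, P7:50 → nearest is P6
(-3, -3) — d² to each: P1:18, P2:8, P3:25, P4:58, P5:36, P6:16, P7:82 → nearest is P2
(-2, 1) — d² to each: P1:5, P2:13, P3:10, P4:85, P5:41, P6:25, P7:89 → nearest is P1
1 of the 4 points has P2 as nearest.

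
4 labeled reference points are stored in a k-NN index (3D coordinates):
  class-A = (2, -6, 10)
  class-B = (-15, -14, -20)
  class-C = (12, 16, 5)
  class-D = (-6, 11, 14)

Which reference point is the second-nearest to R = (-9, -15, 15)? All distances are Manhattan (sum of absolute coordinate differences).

class-D

d(R, class-A) = 11 + 9 + 5 = 25
d(R, class-B) = 6 + 1 + 35 = 42
d(R, class-C) = 21 + 31 + 10 = 62
d(R, class-D) = 3 + 26 + 1 = 30
Sorted ascending: class-A, class-D, class-B, … — the second-nearest is class-D.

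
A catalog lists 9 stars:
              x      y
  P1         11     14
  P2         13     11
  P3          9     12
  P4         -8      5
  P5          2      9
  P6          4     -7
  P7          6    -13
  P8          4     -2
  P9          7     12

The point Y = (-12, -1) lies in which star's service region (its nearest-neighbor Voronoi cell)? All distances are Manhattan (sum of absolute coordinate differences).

P4

d(Y,P1) = 23 + 15 = 38
d(Y,P2) = 25 + 12 = 37
d(Y,P3) = 21 + 13 = 34
d(Y,P4) = 4 + 6 = 10
d(Y,P5) = 14 + 10 = 24
d(Y,P6) = 16 + 6 = 22
d(Y,P7) = 18 + 12 = 30
d(Y,P8) = 16 + 1 = 17
d(Y,P9) = 19 + 13 = 32
P4 is nearest.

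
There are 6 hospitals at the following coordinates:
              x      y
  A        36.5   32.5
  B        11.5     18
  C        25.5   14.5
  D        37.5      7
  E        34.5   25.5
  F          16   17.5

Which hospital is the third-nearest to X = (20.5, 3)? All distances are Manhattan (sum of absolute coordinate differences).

D

d(X,A) = |20.5−36.5| + |3−32.5| = 16 + 29.5 = 45.5
d(X,B) = |20.5−11.5| + |3−18| = 9 + 15 = 24
d(X,C) = |20.5−25.5| + |3−14.5| = 5 + 11.5 = 16.5
d(X,D) = |20.5−37.5| + |3−7| = 17 + 4 = 21
d(X,E) = |20.5−34.5| + |3−25.5| = 14 + 22.5 = 36.5
d(X,F) = |20.5−16| + |3−17.5| = 4.5 + 14.5 = 19
Sorted ascending: C, F, D, B, … — the third-nearest is D.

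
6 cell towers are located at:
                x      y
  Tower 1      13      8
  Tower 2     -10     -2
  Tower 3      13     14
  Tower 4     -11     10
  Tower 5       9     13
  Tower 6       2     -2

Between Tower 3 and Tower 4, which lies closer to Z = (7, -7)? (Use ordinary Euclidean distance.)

Compare squared distances:
d²(Z, Tower 3) = (7−13)² + (-7−14)² = 36 + 441 = 477
d²(Z, Tower 4) = (7−(-11))² + (-7−10)² = 324 + 289 = 613
477 < 613, so Tower 3 is closer.

Tower 3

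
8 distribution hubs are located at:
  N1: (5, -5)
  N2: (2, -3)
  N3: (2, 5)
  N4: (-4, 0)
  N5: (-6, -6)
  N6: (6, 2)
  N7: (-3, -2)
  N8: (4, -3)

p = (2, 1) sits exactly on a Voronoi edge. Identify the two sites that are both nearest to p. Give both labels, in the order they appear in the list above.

N2 and N3

Squared distances from p to each site:
|pN1|² = 9 + 36 = 45
|pN2|² = 0 + 16 = 16
|pN3|² = 0 + 16 = 16
|pN4|² = 36 + 1 = 37
|pN5|² = 64 + 49 = 113
|pN6|² = 16 + 1 = 17
|pN7|² = 25 + 9 = 34
|pN8|² = 4 + 16 = 20
p is equidistant from N2 and N3 (both at squared distance 16), and every other site is strictly farther — so p lies on the N2–N3 Voronoi edge.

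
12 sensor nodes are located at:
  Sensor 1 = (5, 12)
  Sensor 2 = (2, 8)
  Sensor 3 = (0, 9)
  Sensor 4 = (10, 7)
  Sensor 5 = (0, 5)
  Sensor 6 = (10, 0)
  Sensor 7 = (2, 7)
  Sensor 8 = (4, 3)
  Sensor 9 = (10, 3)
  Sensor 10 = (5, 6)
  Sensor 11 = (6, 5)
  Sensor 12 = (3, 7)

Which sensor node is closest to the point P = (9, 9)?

Sensor 4

Squared Euclidean distances:
d²(P, Sensor 1) = (9−5)² + (9−12)² = 16 + 9 = 25
d²(P, Sensor 2) = (9−2)² + (9−8)² = 49 + 1 = 50
d²(P, Sensor 3) = (9−0)² + (9−9)² = 81 + 0 = 81
d²(P, Sensor 4) = (9−10)² + (9−7)² = 1 + 4 = 5
d²(P, Sensor 5) = (9−0)² + (9−5)² = 81 + 16 = 97
d²(P, Sensor 6) = (9−10)² + (9−0)² = 1 + 81 = 82
d²(P, Sensor 7) = (9−2)² + (9−7)² = 49 + 4 = 53
d²(P, Sensor 8) = (9−4)² + (9−3)² = 25 + 36 = 61
d²(P, Sensor 9) = (9−10)² + (9−3)² = 1 + 36 = 37
d²(P, Sensor 10) = (9−5)² + (9−6)² = 16 + 9 = 25
d²(P, Sensor 11) = (9−6)² + (9−5)² = 9 + 16 = 25
d²(P, Sensor 12) = (9−3)² + (9−7)² = 36 + 4 = 40
Sensor 4 is nearest.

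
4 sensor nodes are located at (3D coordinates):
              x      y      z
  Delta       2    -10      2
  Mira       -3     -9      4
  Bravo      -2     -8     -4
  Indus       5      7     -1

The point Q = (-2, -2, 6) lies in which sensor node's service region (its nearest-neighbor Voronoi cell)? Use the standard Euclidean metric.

Squared Euclidean distances:
d²(Q, Delta) = (-2−2)² + (-2−(-10))² + (6−2)² = 16 + 64 + 16 = 96
d²(Q, Mira) = (-2−(-3))² + (-2−(-9))² + (6−4)² = 1 + 49 + 4 = 54
d²(Q, Bravo) = (-2−(-2))² + (-2−(-8))² + (6−(-4))² = 0 + 36 + 100 = 136
d²(Q, Indus) = (-2−5)² + (-2−7)² + (6−(-1))² = 49 + 81 + 49 = 179
Minimum is at Mira.

Mira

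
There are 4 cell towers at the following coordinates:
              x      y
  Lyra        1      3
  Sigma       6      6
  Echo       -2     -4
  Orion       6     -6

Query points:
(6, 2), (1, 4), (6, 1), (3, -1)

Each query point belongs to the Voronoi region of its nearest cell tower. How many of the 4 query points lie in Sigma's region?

2

(6, 2) — d² to each: Lyra:26, Sigma:16, Echo:100, Orion:64 → nearest is Sigma
(1, 4) — d² to each: Lyra:1, Sigma:29, Echo:73, Orion:125 → nearest is Lyra
(6, 1) — d² to each: Lyra:29, Sigma:25, Echo:89, Orion:49 → nearest is Sigma
(3, -1) — d² to each: Lyra:20, Sigma:58, Echo:34, Orion:34 → nearest is Lyra
2 of the 4 points have Sigma as nearest.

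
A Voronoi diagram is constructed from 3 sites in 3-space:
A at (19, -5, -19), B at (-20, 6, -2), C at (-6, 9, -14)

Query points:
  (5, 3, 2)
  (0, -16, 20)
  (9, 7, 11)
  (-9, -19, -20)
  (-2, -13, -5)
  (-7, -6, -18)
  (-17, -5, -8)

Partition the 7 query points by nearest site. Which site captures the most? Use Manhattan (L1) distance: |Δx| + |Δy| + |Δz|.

(5, 3, 2) — d to each: A:43, B:32, C:33 → nearest is B
(0, -16, 20) — d to each: A:69, B:64, C:65 → nearest is B
(9, 7, 11) — d to each: A:52, B:43, C:42 → nearest is C
(-9, -19, -20) — d to each: A:43, B:54, C:37 → nearest is C
(-2, -13, -5) — d to each: A:43, B:40, C:35 → nearest is C
(-7, -6, -18) — d to each: A:28, B:41, C:20 → nearest is C
(-17, -5, -8) — d to each: A:47, B:20, C:31 → nearest is B
Tally — B:3, C:4. C captures the most (4).

C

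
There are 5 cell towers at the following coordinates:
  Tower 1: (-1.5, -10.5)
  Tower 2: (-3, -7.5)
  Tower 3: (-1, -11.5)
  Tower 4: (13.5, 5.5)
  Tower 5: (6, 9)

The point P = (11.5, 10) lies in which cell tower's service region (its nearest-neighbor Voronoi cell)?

Compare squared distances (the ordering matches that of the actual distances):
d²(P, Tower 1) = (11.5−(-1.5))² + (10−(-10.5))² = 169 + 420.25 = 589.25
d²(P, Tower 2) = (11.5−(-3))² + (10−(-7.5))² = 210.25 + 306.25 = 516.5
d²(P, Tower 3) = (11.5−(-1))² + (10−(-11.5))² = 156.25 + 462.25 = 618.5
d²(P, Tower 4) = (11.5−13.5)² + (10−5.5)² = 4 + 20.25 = 24.25
d²(P, Tower 5) = (11.5−6)² + (10−9)² = 30.25 + 1 = 31.25
Tower 4 is nearest.

Tower 4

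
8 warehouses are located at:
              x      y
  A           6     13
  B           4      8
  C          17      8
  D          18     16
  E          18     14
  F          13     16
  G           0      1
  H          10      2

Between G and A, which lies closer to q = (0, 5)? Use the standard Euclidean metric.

G

Compare squared distances:
|qG|² = (0−0)² + (5−1)² = 0 + 16 = 16
|qA|² = (0−6)² + (5−13)² = 36 + 64 = 100
16 < 100, so G is closer.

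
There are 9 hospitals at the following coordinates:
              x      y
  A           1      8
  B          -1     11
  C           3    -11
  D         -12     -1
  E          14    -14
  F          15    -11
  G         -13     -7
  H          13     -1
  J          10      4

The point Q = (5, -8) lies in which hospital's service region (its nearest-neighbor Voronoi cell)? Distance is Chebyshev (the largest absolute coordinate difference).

C

d(Q,A) = max(4, 16) = 16
d(Q,B) = max(6, 19) = 19
d(Q,C) = max(2, 3) = 3
d(Q,D) = max(17, 7) = 17
d(Q,E) = max(9, 6) = 9
d(Q,F) = max(10, 3) = 10
d(Q,G) = max(18, 1) = 18
d(Q,H) = max(8, 7) = 8
d(Q,J) = max(5, 12) = 12
The smallest is to C, so Q lies in the Voronoi region of C.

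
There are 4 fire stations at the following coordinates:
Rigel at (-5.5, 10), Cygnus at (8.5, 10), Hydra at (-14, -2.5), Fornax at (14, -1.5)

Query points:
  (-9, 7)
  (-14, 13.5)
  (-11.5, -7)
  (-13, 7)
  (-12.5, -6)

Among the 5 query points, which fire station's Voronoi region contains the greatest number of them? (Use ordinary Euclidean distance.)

(-9, 7) — d² to each: Rigel:21.25, Cygnus:315.25, Hydra:115.25, Fornax:601.25 → nearest is Rigel
(-14, 13.5) — d² to each: Rigel:84.5, Cygnus:518.5, Hydra:256, Fornax:1009 → nearest is Rigel
(-11.5, -7) — d² to each: Rigel:325, Cygnus:689, Hydra:26.5, Fornax:680.5 → nearest is Hydra
(-13, 7) — d² to each: Rigel:65.25, Cygnus:471.25, Hydra:91.25, Fornax:801.25 → nearest is Rigel
(-12.5, -6) — d² to each: Rigel:305, Cygnus:697, Hydra:14.5, Fornax:722.5 → nearest is Hydra
Tally — Rigel:3, Hydra:2. Rigel captures the most (3).

Rigel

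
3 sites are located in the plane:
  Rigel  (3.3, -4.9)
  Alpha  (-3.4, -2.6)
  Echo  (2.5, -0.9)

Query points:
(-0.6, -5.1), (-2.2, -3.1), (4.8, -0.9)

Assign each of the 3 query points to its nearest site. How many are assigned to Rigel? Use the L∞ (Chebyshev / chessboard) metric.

0

(-0.6, -5.1) — d to each: Rigel:3.9, Alpha:2.8, Echo:4.2 → nearest is Alpha
(-2.2, -3.1) — d to each: Rigel:5.5, Alpha:1.2, Echo:4.7 → nearest is Alpha
(4.8, -0.9) — d to each: Rigel:4, Alpha:8.2, Echo:2.3 → nearest is Echo
0 of the 3 points have Rigel as nearest.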